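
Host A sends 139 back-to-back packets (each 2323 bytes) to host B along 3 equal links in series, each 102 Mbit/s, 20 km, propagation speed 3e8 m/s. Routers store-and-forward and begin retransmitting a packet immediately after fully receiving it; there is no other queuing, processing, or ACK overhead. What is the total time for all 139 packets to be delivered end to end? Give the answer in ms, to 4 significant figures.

Per-hop transmission t_tx = L/R = 18584/102000000 = 0.182196 ms.
Per-hop propagation t_prop = 20000/300000000 = 0.0666667 ms.
Pipeline fill: first packet needs 3·t_tx to clear all hops; remaining 138 packets each add one t_tx.
Total = (3+139-1)·t_tx + 3·t_prop = 141·0.182196 + 3·0.0666667 = 25.89 ms.

25.89 ms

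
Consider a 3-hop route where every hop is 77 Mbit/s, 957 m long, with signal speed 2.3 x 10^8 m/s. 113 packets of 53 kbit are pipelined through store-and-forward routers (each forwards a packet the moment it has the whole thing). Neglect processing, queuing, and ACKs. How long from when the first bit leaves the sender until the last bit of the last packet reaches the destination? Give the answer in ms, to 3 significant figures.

Per-hop transmission t_tx = L/R = 53000/77000000 = 0.688312 ms.
Per-hop propagation t_prop = 957/2.3e+08 = 0.00416087 ms.
Pipeline fill: first packet needs 3·t_tx to clear all hops; remaining 112 packets each add one t_tx.
Total = (3+113-1)·t_tx + 3·t_prop = 115·0.688312 + 3·0.00416087 = 79.2 ms.

79.2 ms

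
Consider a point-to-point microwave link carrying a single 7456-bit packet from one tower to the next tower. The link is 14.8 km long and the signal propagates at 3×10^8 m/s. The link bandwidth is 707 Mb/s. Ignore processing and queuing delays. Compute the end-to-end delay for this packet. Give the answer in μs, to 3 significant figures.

59.9 μs

Transmission delay = L/R = 7456 / 707000000 = 10.546 μs.
Propagation delay = d/s = 14800 m / 300000000 m/s = 49.3333 μs.
Total = 59.9 μs.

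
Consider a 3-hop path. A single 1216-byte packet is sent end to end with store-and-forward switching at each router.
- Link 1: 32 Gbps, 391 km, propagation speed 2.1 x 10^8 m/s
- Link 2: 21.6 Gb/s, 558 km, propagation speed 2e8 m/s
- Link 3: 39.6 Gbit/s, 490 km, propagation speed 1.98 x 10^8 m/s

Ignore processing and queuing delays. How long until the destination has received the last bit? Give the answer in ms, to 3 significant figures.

L = 1216 × 8 = 9728 bits.
Transmission delays (L/R per hop): 0.000304, 0.00045037, 0.000245657 ms; sum = 0.00100003 ms.
Propagation delays (d/s per hop): 1.8619, 2.79, 2.47475 ms; sum = 7.12665 ms.
End-to-end = 7.13 ms.

7.13 ms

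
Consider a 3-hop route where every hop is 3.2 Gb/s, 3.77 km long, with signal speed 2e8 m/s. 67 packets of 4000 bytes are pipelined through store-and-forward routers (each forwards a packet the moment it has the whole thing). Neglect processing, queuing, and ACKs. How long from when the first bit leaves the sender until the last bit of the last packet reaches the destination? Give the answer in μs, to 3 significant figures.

Per-hop transmission t_tx = L/R = 32000/3200000000 = 10 μs.
Per-hop propagation t_prop = 3770/200000000 = 18.85 μs.
Pipeline fill: first packet needs 3·t_tx to clear all hops; remaining 66 packets each add one t_tx.
Total = (3+67-1)·t_tx + 3·t_prop = 69·10 + 3·18.85 = 747 μs.

747 μs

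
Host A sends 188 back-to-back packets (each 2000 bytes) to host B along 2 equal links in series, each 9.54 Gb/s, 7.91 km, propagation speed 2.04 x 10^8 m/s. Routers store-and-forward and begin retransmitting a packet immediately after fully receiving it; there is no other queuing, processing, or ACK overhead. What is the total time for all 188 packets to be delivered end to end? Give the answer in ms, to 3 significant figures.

Per-hop transmission t_tx = L/R = 16000/9540000000 = 0.00167715 ms.
Per-hop propagation t_prop = 7910/204000000 = 0.0387745 ms.
Pipeline fill: first packet needs 2·t_tx to clear all hops; remaining 187 packets each add one t_tx.
Total = (2+188-1)·t_tx + 2·t_prop = 189·0.00167715 + 2·0.0387745 = 0.395 ms.

0.395 ms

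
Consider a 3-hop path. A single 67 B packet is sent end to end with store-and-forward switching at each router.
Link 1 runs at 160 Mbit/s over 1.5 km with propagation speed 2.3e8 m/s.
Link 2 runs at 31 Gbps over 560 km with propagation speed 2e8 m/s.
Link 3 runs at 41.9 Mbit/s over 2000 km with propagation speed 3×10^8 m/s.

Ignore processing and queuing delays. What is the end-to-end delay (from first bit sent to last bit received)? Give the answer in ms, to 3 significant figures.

L = 67 × 8 = 536 bits.
Transmission delays (L/R per hop): 0.00335, 1.72903e-05, 0.0127924 ms; sum = 0.0161597 ms.
Propagation delays (d/s per hop): 0.00652174, 2.8, 6.66667 ms; sum = 9.47319 ms.
End-to-end = 9.49 ms.

9.49 ms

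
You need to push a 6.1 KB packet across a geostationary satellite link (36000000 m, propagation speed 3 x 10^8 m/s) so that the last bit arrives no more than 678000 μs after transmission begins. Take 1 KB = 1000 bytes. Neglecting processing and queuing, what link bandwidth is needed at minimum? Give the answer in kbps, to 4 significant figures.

87.46 kbps

L = 48800 bits.
Propagation delay = 36000000 / 300000000 = 120000 μs.
Transmission budget = 678000 − 120000 = 558000 μs.
R ≥ L / t_tx = 48800 bits / 0.558 s = 87.46 kbps.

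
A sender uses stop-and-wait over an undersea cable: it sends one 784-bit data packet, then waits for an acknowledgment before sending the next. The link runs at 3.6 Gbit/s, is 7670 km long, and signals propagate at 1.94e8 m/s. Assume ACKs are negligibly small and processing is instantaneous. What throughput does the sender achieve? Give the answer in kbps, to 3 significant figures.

t_tx = L/R = 784/3600000000 = 2.17778e-07 s.
t_prop = 7670000/194000000 = 0.0395361 s; RTT = 0.0790722 s.
Cycle = t_tx + RTT = 0.0790724 s.
Throughput = L / cycle = 784 / 0.0790724 = 9.91 kbps.

9.91 kbps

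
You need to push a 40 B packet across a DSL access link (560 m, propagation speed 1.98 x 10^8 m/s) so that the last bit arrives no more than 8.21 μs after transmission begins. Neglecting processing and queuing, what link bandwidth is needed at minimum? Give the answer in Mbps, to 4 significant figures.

59.46 Mbps

L = 320 bits.
Propagation delay = 560 / 198000000 = 2.82828 μs.
Transmission budget = 8.21 − 2.82828 = 5.38172 μs.
R ≥ L / t_tx = 320 bits / 5.38172e-06 s = 59.46 Mbps.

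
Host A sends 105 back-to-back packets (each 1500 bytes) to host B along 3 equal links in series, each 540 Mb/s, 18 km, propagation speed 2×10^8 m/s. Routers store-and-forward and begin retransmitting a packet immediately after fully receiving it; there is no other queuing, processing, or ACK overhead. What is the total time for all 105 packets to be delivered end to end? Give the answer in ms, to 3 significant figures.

2.65 ms

Per-hop transmission t_tx = L/R = 12000/540000000 = 0.0222222 ms.
Per-hop propagation t_prop = 18000/200000000 = 0.09 ms.
Pipeline fill: first packet needs 3·t_tx to clear all hops; remaining 104 packets each add one t_tx.
Total = (3+105-1)·t_tx + 3·t_prop = 107·0.0222222 + 3·0.09 = 2.65 ms.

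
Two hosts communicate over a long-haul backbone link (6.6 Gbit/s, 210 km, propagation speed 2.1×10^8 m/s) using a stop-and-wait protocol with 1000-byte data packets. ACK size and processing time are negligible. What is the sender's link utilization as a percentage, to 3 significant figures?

t_tx = L/R = 8000/6600000000 = 1.21212e-06 s.
t_prop = 210000/210000000 = 0.001 s; RTT = 0.002 s.
Cycle = t_tx + RTT = 0.00200121 s.
Utilization = t_tx / cycle = 1.21212e-06/0.00200121 = 0.0606 %.

0.0606 %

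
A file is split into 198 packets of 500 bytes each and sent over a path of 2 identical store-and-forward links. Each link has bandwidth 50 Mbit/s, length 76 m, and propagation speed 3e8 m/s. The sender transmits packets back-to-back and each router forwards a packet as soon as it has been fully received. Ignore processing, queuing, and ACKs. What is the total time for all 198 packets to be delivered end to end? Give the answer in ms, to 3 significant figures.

15.9 ms

Per-hop transmission t_tx = L/R = 4000/50000000 = 0.08 ms.
Per-hop propagation t_prop = 76/300000000 = 0.000253333 ms.
Pipeline fill: first packet needs 2·t_tx to clear all hops; remaining 197 packets each add one t_tx.
Total = (2+198-1)·t_tx + 2·t_prop = 199·0.08 + 2·0.000253333 = 15.9 ms.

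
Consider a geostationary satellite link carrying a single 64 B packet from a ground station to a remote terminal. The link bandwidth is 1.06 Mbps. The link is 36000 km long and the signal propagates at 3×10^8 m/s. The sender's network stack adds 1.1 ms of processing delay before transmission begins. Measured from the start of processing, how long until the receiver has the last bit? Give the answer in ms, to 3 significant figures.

L = 64 × 8 = 512 bits.
Transmission delay = L/R = 512 / 1060000 = 0.483019 ms.
Propagation delay = d/s = 36000000 m / 300000000 m/s = 120 ms.
Plus processing delay 1.1 ms = 1.1 ms.
Total = 122 ms.

122 ms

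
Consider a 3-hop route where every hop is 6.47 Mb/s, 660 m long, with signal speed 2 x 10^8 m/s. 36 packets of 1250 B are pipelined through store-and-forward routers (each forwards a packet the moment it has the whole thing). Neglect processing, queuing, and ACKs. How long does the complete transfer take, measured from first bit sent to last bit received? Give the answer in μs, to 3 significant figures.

Per-hop transmission t_tx = L/R = 10000/6470000 = 1545.6 μs.
Per-hop propagation t_prop = 660/200000000 = 3.3 μs.
Pipeline fill: first packet needs 3·t_tx to clear all hops; remaining 35 packets each add one t_tx.
Total = (3+36-1)·t_tx + 3·t_prop = 38·1545.6 + 3·3.3 = 58700 μs.

58700 μs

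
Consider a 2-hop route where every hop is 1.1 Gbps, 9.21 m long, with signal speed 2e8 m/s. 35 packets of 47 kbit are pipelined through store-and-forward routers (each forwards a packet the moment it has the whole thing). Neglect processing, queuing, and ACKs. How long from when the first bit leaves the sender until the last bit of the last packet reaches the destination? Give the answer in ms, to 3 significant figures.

1.54 ms

Per-hop transmission t_tx = L/R = 47000/1100000000 = 0.0427273 ms.
Per-hop propagation t_prop = 9.21/200000000 = 4.605e-05 ms.
Pipeline fill: first packet needs 2·t_tx to clear all hops; remaining 34 packets each add one t_tx.
Total = (2+35-1)·t_tx + 2·t_prop = 36·0.0427273 + 2·4.605e-05 = 1.54 ms.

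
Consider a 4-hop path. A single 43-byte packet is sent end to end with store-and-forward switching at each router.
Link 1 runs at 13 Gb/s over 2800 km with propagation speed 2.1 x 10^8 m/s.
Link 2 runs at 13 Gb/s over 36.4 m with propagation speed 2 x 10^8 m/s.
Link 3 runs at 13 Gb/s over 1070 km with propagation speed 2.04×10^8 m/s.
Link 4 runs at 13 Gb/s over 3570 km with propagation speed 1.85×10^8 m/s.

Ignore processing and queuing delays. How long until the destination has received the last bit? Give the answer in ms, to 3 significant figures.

37.9 ms

L = 43 × 8 = 344 bits.
Transmission delay per hop = L/R = 344/13000000000 = 2.64615e-05 ms; 4 hops → 0.000105846 ms.
Propagation delays (d/s per hop): 13.3333, 0.000182, 5.2451, 19.2973 ms; sum = 37.8759 ms.
End-to-end = 37.9 ms.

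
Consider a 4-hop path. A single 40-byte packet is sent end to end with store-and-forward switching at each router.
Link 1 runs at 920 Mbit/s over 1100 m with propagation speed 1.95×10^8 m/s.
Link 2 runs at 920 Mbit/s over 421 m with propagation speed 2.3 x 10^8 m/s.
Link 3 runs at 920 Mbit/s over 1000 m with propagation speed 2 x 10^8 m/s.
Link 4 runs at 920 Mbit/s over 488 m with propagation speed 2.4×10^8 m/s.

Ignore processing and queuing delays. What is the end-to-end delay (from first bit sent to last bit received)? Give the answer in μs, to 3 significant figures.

15.9 μs

L = 40 × 8 = 320 bits.
Transmission delay per hop = L/R = 320/920000000 = 0.347826 μs; 4 hops → 1.3913 μs.
Propagation delays (d/s per hop): 5.64103, 1.83043, 5, 2.03333 μs; sum = 14.5048 μs.
End-to-end = 15.9 μs.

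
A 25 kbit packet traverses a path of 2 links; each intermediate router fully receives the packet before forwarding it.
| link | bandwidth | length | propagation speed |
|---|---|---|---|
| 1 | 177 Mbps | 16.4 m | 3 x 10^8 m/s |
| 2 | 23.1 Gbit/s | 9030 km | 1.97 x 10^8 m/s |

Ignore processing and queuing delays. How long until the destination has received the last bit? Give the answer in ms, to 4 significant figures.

L = 25000 bits.
Transmission delays (L/R per hop): 0.141243, 0.00108225 ms; sum = 0.142325 ms.
Propagation delays (d/s per hop): 5.46667e-05, 45.8376 ms; sum = 45.8376 ms.
End-to-end = 45.98 ms.

45.98 ms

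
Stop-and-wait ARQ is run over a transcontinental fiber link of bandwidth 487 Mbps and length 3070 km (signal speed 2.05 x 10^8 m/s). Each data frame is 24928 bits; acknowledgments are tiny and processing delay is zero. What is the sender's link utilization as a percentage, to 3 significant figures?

t_tx = L/R = 24928/487000000 = 5.11869e-05 s.
t_prop = 3070000/2.05e+08 = 0.0149756 s; RTT = 0.0299512 s.
Cycle = t_tx + RTT = 0.0300024 s.
Utilization = t_tx / cycle = 5.11869e-05/0.0300024 = 0.171 %.

0.171 %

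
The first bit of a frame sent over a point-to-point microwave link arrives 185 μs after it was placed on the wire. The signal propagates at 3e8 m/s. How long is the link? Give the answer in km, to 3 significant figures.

55.5 km

d = s × t_prop = 300000000 × 0.000185 = 55.5 km.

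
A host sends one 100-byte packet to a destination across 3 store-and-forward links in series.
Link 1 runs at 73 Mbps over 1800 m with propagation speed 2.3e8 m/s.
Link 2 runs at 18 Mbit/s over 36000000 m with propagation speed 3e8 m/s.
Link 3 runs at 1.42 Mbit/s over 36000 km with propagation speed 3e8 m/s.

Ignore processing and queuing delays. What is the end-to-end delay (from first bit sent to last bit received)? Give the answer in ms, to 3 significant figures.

L = 100 × 8 = 800 bits.
Transmission delays (L/R per hop): 0.0109589, 0.0444444, 0.56338 ms; sum = 0.618784 ms.
Propagation delays (d/s per hop): 0.00782609, 120, 120 ms; sum = 240.008 ms.
End-to-end = 241 ms.

241 ms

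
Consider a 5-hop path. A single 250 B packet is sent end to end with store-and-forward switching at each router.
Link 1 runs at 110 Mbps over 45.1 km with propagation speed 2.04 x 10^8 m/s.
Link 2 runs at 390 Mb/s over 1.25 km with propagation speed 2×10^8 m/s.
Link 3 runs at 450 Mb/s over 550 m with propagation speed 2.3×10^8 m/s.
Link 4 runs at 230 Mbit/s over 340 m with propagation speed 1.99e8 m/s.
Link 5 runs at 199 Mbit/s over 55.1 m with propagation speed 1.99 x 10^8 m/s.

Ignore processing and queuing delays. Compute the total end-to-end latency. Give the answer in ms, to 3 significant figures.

0.278 ms

L = 250 × 8 = 2000 bits.
Transmission delays (L/R per hop): 0.0181818, 0.00512821, 0.00444444, 0.00869565, 0.0100503 ms; sum = 0.0465004 ms.
Propagation delays (d/s per hop): 0.221078, 0.00625, 0.0023913, 0.00170854, 0.000276884 ms; sum = 0.231705 ms.
End-to-end = 0.278 ms.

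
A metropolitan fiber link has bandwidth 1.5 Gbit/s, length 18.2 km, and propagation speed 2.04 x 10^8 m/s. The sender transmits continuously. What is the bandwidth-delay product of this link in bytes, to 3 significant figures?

Propagation delay = 18200 / 204000000 = 8.92157e-05 s.
BDP = R × t_prop = 1500000000 × 8.92157e-05 = 133824 bits.
In bytes: 133824/8 = 16700 bytes.

16700 bytes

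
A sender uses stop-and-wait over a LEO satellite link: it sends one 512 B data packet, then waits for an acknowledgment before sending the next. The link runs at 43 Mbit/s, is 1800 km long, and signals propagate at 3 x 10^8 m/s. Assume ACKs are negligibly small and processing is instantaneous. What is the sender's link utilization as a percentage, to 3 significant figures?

0.788 %

t_tx = L/R = 4096/43000000 = 9.52558e-05 s.
t_prop = 1800000/300000000 = 0.006 s; RTT = 0.012 s.
Cycle = t_tx + RTT = 0.0120953 s.
Utilization = t_tx / cycle = 9.52558e-05/0.0120953 = 0.788 %.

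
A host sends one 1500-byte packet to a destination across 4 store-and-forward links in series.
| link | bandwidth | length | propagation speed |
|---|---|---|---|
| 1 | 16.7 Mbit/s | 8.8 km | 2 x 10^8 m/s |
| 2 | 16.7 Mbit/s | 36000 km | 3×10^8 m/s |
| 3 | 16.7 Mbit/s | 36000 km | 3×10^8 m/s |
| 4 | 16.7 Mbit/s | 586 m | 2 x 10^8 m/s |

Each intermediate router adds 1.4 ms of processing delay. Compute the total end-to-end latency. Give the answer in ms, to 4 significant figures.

L = 1500 × 8 = 12000 bits.
Transmission delay per hop = L/R = 12000/16700000 = 0.718563 ms; 4 hops → 2.87425 ms.
Propagation delays (d/s per hop): 0.044, 120, 120, 0.00293 ms; sum = 240.047 ms.
Processing at 3 router(s): 3 × 1.4 ms = 4.2 ms.
End-to-end = 247.1 ms.

247.1 ms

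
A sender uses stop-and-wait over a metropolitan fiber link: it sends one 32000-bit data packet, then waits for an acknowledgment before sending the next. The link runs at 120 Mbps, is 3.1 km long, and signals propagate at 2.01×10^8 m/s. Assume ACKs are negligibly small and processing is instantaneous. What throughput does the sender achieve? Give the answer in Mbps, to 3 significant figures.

t_tx = L/R = 32000/120000000 = 0.000266667 s.
t_prop = 3100/2.01e+08 = 1.54229e-05 s; RTT = 3.08458e-05 s.
Cycle = t_tx + RTT = 0.000297512 s.
Throughput = L / cycle = 32000 / 0.000297512 = 108 Mbps.

108 Mbps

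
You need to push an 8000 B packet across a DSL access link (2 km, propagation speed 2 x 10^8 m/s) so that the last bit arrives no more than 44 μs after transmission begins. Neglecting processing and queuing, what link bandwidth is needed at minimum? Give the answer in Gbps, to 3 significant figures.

L = 64000 bits.
Propagation delay = 2000 / 200000000 = 10 μs.
Transmission budget = 44 − 10 = 34 μs.
R ≥ L / t_tx = 64000 bits / 3.4e-05 s = 1.88 Gbps.

1.88 Gbps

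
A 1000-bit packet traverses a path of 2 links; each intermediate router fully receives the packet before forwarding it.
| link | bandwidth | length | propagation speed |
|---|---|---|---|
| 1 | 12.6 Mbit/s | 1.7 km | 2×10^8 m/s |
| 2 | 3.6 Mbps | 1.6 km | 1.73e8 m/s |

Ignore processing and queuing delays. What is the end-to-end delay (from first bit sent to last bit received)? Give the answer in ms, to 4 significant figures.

0.3749 ms

Transmission delays (L/R per hop): 0.0793651, 0.277778 ms; sum = 0.357143 ms.
Propagation delays (d/s per hop): 0.0085, 0.00924855 ms; sum = 0.0177486 ms.
End-to-end = 0.3749 ms.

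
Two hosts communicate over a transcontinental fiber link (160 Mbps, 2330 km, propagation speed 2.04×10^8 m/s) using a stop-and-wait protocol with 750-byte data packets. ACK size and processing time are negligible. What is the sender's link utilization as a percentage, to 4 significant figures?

t_tx = L/R = 6000/160000000 = 3.75e-05 s.
t_prop = 2330000/204000000 = 0.0114216 s; RTT = 0.0228431 s.
Cycle = t_tx + RTT = 0.0228806 s.
Utilization = t_tx / cycle = 3.75e-05/0.0228806 = 0.1639 %.

0.1639 %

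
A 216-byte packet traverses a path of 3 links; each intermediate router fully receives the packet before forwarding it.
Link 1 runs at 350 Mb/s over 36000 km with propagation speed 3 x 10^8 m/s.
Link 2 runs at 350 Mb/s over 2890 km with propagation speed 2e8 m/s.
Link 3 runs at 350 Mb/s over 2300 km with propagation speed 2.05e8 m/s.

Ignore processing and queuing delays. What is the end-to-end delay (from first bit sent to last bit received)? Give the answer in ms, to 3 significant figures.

146 ms

L = 216 × 8 = 1728 bits.
Transmission delay per hop = L/R = 1728/350000000 = 0.00493714 ms; 3 hops → 0.0148114 ms.
Propagation delays (d/s per hop): 120, 14.45, 11.2195 ms; sum = 145.67 ms.
End-to-end = 146 ms.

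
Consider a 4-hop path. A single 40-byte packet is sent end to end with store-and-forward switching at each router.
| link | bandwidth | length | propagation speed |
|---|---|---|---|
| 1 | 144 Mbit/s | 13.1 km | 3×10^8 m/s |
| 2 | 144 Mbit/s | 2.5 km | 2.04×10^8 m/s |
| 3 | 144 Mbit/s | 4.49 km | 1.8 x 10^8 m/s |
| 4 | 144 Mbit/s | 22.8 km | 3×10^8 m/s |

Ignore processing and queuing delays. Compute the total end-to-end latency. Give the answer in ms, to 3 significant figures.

0.166 ms

L = 40 × 8 = 320 bits.
Transmission delay per hop = L/R = 320/144000000 = 0.00222222 ms; 4 hops → 0.00888889 ms.
Propagation delays (d/s per hop): 0.0436667, 0.0122549, 0.0249444, 0.076 ms; sum = 0.156866 ms.
End-to-end = 0.166 ms.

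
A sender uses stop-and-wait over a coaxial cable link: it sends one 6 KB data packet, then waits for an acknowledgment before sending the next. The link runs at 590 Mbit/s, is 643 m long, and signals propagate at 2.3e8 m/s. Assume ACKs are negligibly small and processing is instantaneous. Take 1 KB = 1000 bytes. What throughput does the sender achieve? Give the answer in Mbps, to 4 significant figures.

t_tx = L/R = 48000/590000000 = 8.13559e-05 s.
t_prop = 643/2.3e+08 = 2.79565e-06 s; RTT = 5.5913e-06 s.
Cycle = t_tx + RTT = 8.69472e-05 s.
Throughput = L / cycle = 48000 / 8.69472e-05 = 552.1 Mbps.

552.1 Mbps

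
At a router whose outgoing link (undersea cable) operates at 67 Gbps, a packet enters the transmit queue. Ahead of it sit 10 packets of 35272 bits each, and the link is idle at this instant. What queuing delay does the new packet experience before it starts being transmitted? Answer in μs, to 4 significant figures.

5.264 μs

Each queued packet: L/R = 35272/67000000000 = 0.526448 μs.
10 queued → 5.26448 μs.
Queuing delay = 5.264 μs.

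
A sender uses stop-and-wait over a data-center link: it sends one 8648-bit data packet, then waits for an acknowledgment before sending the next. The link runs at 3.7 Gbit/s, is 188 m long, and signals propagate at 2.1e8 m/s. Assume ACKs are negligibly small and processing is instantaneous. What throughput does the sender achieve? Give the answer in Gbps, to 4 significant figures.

t_tx = L/R = 8648/3700000000 = 2.3373e-06 s.
t_prop = 188/210000000 = 8.95238e-07 s; RTT = 1.79048e-06 s.
Cycle = t_tx + RTT = 4.12777e-06 s.
Throughput = L / cycle = 8648 / 4.12777e-06 = 2.095 Gbps.

2.095 Gbps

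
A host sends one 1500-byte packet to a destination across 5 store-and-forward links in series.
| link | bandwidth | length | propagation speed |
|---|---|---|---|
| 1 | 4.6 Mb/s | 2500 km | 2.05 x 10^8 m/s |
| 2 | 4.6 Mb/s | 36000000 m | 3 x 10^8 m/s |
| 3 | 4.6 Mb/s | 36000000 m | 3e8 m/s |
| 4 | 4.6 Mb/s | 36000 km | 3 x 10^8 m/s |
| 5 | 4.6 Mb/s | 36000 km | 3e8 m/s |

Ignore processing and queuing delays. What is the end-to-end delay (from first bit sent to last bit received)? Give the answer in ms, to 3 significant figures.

L = 1500 × 8 = 12000 bits.
Transmission delay per hop = L/R = 12000/4600000 = 2.6087 ms; 5 hops → 13.0435 ms.
Propagation delays (d/s per hop): 12.1951, 120, 120, 120, 120 ms; sum = 492.195 ms.
End-to-end = 505 ms.

505 ms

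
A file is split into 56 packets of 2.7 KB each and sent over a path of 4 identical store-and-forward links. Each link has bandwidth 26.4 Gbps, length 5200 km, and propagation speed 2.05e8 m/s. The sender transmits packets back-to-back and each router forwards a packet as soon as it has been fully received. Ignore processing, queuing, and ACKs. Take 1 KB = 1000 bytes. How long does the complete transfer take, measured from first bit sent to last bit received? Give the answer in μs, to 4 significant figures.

Per-hop transmission t_tx = L/R = 21600/26400000000 = 0.818182 μs.
Per-hop propagation t_prop = 5200000/2.05e+08 = 25365.9 μs.
Pipeline fill: first packet needs 4·t_tx to clear all hops; remaining 55 packets each add one t_tx.
Total = (4+56-1)·t_tx + 4·t_prop = 59·0.818182 + 4·25365.9 = 101500 μs.

101500 μs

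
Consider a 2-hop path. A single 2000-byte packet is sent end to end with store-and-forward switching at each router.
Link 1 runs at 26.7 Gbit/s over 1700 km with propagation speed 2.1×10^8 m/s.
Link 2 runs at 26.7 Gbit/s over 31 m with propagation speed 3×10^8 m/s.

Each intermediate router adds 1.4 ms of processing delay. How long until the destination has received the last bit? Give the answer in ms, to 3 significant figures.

L = 2000 × 8 = 16000 bits.
Transmission delay per hop = L/R = 16000/26700000000 = 0.000599251 ms; 2 hops → 0.0011985 ms.
Propagation delays (d/s per hop): 8.09524, 0.000103333 ms; sum = 8.09534 ms.
Processing at 1 router(s): 1 × 1.4 ms = 1.4 ms.
End-to-end = 9.50 ms.

9.50 ms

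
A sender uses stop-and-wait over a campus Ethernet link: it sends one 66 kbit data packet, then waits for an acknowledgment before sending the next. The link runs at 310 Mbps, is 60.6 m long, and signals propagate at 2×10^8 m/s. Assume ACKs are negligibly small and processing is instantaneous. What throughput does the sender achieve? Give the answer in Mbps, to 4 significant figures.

t_tx = L/R = 66000/310000000 = 0.000212903 s.
t_prop = 60.6/200000000 = 3.03e-07 s; RTT = 6.06e-07 s.
Cycle = t_tx + RTT = 0.000213509 s.
Throughput = L / cycle = 66000 / 0.000213509 = 309.1 Mbps.

309.1 Mbps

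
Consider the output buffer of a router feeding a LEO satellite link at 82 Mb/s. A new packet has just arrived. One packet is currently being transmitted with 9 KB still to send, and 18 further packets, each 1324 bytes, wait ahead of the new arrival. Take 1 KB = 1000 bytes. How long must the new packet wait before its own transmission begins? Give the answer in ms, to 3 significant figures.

3.20 ms

Each queued packet: L/R = 10592/82000000 = 0.129171 ms.
18 queued → 2.32507 ms.
Plus remaining 72000 bits of current packet: 0.878049 ms.
Queuing delay = 3.20 ms.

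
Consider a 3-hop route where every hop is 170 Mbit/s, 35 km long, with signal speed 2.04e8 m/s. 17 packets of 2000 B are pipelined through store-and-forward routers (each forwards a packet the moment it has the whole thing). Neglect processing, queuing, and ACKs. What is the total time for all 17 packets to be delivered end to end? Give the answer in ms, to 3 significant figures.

2.30 ms

Per-hop transmission t_tx = L/R = 16000/170000000 = 0.0941176 ms.
Per-hop propagation t_prop = 35000/204000000 = 0.171569 ms.
Pipeline fill: first packet needs 3·t_tx to clear all hops; remaining 16 packets each add one t_tx.
Total = (3+17-1)·t_tx + 3·t_prop = 19·0.0941176 + 3·0.171569 = 2.30 ms.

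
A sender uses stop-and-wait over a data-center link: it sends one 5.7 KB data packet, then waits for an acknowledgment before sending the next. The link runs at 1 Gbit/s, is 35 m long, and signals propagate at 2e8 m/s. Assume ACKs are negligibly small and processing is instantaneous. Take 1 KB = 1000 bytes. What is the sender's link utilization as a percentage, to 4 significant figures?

t_tx = L/R = 45600/1000000000 = 4.56e-05 s.
t_prop = 35/200000000 = 1.75e-07 s; RTT = 3.5e-07 s.
Cycle = t_tx + RTT = 4.595e-05 s.
Utilization = t_tx / cycle = 4.56e-05/4.595e-05 = 99.24 %.

99.24 %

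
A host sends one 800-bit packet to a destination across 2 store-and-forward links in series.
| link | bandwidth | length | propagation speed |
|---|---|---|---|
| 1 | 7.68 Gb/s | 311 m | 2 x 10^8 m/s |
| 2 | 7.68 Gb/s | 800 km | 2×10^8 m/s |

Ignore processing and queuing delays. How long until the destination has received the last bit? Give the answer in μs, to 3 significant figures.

4000 μs

Transmission delay per hop = L/R = 800/7680000000 = 0.104167 μs; 2 hops → 0.208333 μs.
Propagation delays (d/s per hop): 1.555, 4000 μs; sum = 4001.56 μs.
End-to-end = 4000 μs.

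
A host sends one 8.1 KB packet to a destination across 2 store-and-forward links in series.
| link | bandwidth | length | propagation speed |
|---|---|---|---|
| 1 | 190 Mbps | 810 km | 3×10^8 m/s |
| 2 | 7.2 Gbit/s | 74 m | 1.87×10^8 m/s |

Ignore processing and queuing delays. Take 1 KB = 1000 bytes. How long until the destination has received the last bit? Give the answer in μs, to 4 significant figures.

L = 64800 bits.
Transmission delays (L/R per hop): 341.053, 9 μs; sum = 350.053 μs.
Propagation delays (d/s per hop): 2700, 0.395722 μs; sum = 2700.4 μs.
End-to-end = 3050 μs.

3050 μs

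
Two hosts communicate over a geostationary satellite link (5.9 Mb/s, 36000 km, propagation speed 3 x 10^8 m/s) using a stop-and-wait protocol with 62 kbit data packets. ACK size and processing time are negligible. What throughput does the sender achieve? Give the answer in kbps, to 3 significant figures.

247 kbps

t_tx = L/R = 62000/5900000 = 0.0105085 s.
t_prop = 36000000/300000000 = 0.12 s; RTT = 0.24 s.
Cycle = t_tx + RTT = 0.250508 s.
Throughput = L / cycle = 62000 / 0.250508 = 247 kbps.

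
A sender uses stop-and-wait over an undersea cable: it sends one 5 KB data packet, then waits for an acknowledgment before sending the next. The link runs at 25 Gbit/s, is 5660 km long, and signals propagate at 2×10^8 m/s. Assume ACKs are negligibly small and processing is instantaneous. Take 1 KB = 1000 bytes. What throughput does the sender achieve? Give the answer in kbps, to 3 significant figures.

707 kbps

t_tx = L/R = 40000/25000000000 = 1.6e-06 s.
t_prop = 5660000/200000000 = 0.0283 s; RTT = 0.0566 s.
Cycle = t_tx + RTT = 0.0566016 s.
Throughput = L / cycle = 40000 / 0.0566016 = 707 kbps.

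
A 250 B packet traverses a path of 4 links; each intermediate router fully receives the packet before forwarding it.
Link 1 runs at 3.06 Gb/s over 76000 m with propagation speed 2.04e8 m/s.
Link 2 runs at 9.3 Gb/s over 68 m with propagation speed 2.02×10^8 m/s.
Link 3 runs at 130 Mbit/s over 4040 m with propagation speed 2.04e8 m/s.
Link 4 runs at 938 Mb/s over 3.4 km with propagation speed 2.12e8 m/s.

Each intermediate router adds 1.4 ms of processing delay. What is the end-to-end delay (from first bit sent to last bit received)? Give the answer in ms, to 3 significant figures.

L = 250 × 8 = 2000 bits.
Transmission delays (L/R per hop): 0.000653595, 0.000215054, 0.0153846, 0.0021322 ms; sum = 0.0183855 ms.
Propagation delays (d/s per hop): 0.372549, 0.000336634, 0.0198039, 0.0160377 ms; sum = 0.408727 ms.
Processing at 3 router(s): 3 × 1.4 ms = 4.2 ms.
End-to-end = 4.63 ms.

4.63 ms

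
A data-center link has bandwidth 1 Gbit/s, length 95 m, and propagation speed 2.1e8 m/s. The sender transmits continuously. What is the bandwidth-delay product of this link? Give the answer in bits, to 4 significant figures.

Propagation delay = 95 / 210000000 = 4.52381e-07 s.
BDP = R × t_prop = 1000000000 × 4.52381e-07 = 452.381 bits.

452.4 bits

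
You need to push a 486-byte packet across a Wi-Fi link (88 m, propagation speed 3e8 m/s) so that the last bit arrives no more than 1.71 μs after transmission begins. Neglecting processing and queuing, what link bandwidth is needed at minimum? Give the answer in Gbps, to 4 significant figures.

L = 3888 bits.
Propagation delay = 88 / 300000000 = 0.293333 μs.
Transmission budget = 1.71 − 0.293333 = 1.41667 μs.
R ≥ L / t_tx = 3888 bits / 1.41667e-06 s = 2.744 Gbps.

2.744 Gbps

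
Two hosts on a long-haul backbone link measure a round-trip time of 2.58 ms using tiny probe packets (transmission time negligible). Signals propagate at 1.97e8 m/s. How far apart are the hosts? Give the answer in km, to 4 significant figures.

254.1 km

One-way propagation = RTT/2 = 1.29 ms.
d = s × t = 197000000 × 0.00129 = 254.1 km.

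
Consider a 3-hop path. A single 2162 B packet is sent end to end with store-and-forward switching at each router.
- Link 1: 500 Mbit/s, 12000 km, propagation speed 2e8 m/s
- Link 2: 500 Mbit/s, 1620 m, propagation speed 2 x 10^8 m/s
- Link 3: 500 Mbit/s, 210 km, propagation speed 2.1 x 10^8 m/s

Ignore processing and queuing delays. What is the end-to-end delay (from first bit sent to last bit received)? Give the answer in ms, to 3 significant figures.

L = 2162 × 8 = 17296 bits.
Transmission delay per hop = L/R = 17296/500000000 = 0.034592 ms; 3 hops → 0.103776 ms.
Propagation delays (d/s per hop): 60, 0.0081, 1 ms; sum = 61.0081 ms.
End-to-end = 61.1 ms.

61.1 ms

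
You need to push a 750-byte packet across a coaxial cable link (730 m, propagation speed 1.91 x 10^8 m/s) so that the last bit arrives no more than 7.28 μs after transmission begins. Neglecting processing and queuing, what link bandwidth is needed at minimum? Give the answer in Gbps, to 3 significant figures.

L = 6000 bits.
Propagation delay = 730 / 191000000 = 3.82199 μs.
Transmission budget = 7.28 − 3.82199 = 3.45801 μs.
R ≥ L / t_tx = 6000 bits / 3.45801e-06 s = 1.74 Gbps.

1.74 Gbps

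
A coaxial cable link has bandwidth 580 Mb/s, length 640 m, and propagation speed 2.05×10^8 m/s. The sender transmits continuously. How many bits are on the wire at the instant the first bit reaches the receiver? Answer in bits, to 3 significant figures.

Propagation delay = 640 / 2.05e+08 = 3.12195e-06 s.
BDP = R × t_prop = 580000000 × 3.12195e-06 = 1810.73 bits.

1810 bits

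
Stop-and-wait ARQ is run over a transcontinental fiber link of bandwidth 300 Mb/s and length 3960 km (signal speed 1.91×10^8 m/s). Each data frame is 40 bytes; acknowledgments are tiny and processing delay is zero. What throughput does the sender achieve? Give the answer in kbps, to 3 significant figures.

t_tx = L/R = 320/300000000 = 1.06667e-06 s.
t_prop = 3960000/191000000 = 0.020733 s; RTT = 0.041466 s.
Cycle = t_tx + RTT = 0.041467 s.
Throughput = L / cycle = 320 / 0.041467 = 7.72 kbps.

7.72 kbps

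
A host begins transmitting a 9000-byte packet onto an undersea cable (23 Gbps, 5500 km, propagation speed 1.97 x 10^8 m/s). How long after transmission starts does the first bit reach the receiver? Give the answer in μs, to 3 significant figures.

First bit experiences only propagation delay: d/s = 5500000/197000000 = 27900 μs.

27900 μs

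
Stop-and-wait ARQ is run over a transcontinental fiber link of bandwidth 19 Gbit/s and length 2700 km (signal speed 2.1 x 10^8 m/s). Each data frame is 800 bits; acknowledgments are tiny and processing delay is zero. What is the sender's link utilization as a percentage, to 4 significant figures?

t_tx = L/R = 800/19000000000 = 4.21053e-08 s.
t_prop = 2700000/210000000 = 0.0128571 s; RTT = 0.0257143 s.
Cycle = t_tx + RTT = 0.0257143 s.
Utilization = t_tx / cycle = 4.21053e-08/0.0257143 = 0.0001637 %.

0.0001637 %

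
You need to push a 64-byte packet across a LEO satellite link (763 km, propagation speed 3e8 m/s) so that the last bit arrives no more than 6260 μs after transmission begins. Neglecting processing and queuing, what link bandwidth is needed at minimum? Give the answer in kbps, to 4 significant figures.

L = 512 bits.
Propagation delay = 763000 / 300000000 = 2543.33 μs.
Transmission budget = 6260 − 2543.33 = 3716.67 μs.
R ≥ L / t_tx = 512 bits / 0.00371667 s = 137.8 kbps.

137.8 kbps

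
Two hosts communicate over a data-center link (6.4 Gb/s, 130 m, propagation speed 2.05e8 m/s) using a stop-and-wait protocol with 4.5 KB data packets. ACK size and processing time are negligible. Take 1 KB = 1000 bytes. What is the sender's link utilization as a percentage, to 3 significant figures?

81.6 %

t_tx = L/R = 36000/6400000000 = 5.625e-06 s.
t_prop = 130/2.05e+08 = 6.34146e-07 s; RTT = 1.26829e-06 s.
Cycle = t_tx + RTT = 6.89329e-06 s.
Utilization = t_tx / cycle = 5.625e-06/6.89329e-06 = 81.6 %.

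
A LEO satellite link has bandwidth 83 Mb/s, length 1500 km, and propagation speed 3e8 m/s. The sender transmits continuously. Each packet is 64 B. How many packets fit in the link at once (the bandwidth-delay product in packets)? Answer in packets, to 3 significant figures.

Propagation delay = 1500000 / 300000000 = 0.005 s.
BDP = R × t_prop = 83000000 × 0.005 = 415000 bits.
In packets of 512 bits: 811 packets.

811 packets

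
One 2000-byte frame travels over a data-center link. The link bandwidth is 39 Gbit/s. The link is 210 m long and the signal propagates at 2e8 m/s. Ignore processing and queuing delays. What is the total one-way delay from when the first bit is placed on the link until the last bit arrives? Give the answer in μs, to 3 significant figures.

L = 2000 × 8 = 16000 bits.
Transmission delay = L/R = 16000 / 39000000000 = 0.410256 μs.
Propagation delay = d/s = 210 m / 200000000 m/s = 1.05 μs.
Total = 1.46 μs.

1.46 μs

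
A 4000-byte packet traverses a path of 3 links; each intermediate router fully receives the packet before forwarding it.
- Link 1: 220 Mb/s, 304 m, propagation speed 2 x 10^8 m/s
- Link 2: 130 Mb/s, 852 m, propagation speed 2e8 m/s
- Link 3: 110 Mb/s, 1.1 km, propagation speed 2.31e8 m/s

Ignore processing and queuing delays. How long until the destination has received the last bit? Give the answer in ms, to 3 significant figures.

0.693 ms

L = 4000 × 8 = 32000 bits.
Transmission delays (L/R per hop): 0.145455, 0.246154, 0.290909 ms; sum = 0.682517 ms.
Propagation delays (d/s per hop): 0.00152, 0.00426, 0.0047619 ms; sum = 0.0105419 ms.
End-to-end = 0.693 ms.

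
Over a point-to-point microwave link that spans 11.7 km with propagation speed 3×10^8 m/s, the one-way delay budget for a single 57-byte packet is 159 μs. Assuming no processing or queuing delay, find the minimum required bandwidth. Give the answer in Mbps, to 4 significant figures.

3.800 Mbps

L = 456 bits.
Propagation delay = 11700 / 300000000 = 39 μs.
Transmission budget = 159 − 39 = 120 μs.
R ≥ L / t_tx = 456 bits / 0.00012 s = 3.800 Mbps.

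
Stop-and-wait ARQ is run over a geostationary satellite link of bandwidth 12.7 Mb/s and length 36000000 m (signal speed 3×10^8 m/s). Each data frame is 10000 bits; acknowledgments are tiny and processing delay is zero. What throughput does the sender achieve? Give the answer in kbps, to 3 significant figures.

t_tx = L/R = 10000/12700000 = 0.000787402 s.
t_prop = 36000000/300000000 = 0.12 s; RTT = 0.24 s.
Cycle = t_tx + RTT = 0.240787 s.
Throughput = L / cycle = 10000 / 0.240787 = 41.5 kbps.

41.5 kbps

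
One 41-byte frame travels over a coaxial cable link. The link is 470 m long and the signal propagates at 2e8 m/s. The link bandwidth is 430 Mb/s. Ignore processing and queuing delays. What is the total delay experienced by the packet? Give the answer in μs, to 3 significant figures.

L = 41 × 8 = 328 bits.
Transmission delay = L/R = 328 / 430000000 = 0.762791 μs.
Propagation delay = d/s = 470 m / 200000000 m/s = 2.35 μs.
Total = 3.11 μs.

3.11 μs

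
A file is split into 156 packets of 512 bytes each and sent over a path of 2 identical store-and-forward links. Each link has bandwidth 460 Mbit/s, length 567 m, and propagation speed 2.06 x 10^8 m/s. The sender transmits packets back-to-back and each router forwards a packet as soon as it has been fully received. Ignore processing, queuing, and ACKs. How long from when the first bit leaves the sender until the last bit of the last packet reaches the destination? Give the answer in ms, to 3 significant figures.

1.40 ms

Per-hop transmission t_tx = L/R = 4096/460000000 = 0.00890435 ms.
Per-hop propagation t_prop = 567/206000000 = 0.00275243 ms.
Pipeline fill: first packet needs 2·t_tx to clear all hops; remaining 155 packets each add one t_tx.
Total = (2+156-1)·t_tx + 2·t_prop = 157·0.00890435 + 2·0.00275243 = 1.40 ms.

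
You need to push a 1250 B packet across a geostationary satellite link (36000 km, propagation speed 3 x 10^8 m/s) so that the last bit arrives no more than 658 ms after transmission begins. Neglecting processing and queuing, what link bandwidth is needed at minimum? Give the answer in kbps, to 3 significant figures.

L = 10000 bits.
Propagation delay = 36000000 / 300000000 = 120 ms.
Transmission budget = 658 − 120 = 538 ms.
R ≥ L / t_tx = 10000 bits / 0.538 s = 18.6 kbps.

18.6 kbps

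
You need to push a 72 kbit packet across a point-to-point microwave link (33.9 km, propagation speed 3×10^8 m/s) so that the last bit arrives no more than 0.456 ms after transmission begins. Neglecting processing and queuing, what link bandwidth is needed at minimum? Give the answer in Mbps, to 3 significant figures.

210 Mbps

Propagation delay = 33900 / 300000000 = 0.113 ms.
Transmission budget = 0.456 − 0.113 = 0.343 ms.
R ≥ L / t_tx = 72000 bits / 0.000343 s = 210 Mbps.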